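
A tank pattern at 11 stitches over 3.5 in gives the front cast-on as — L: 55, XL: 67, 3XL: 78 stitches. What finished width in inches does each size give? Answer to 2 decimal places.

11/3.5 = 3.143 sts per in.
L: 55 / 3.143 = 17.500 → 17.50 in.
XL: 67 / 3.143 = 21.318 → 21.32 in.
3XL: 78 / 3.143 = 24.818 → 24.82 in.

L 17.50 inches; XL 21.32 inches; 3XL 24.82 inches.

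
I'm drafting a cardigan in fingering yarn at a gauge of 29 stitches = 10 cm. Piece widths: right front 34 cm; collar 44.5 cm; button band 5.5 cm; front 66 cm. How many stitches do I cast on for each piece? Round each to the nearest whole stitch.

right front 99; collar 129; button band 16; front 191.

Rate = 29/10 = 2.9 sts per cm.
right front: 34 × 2.9 = 98.60 → 99.
collar: 44.5 × 2.9 = 129.05 → 129.
button band: 5.5 × 2.9 = 15.95 → 16.
front: 66 × 2.9 = 191.40 → 191.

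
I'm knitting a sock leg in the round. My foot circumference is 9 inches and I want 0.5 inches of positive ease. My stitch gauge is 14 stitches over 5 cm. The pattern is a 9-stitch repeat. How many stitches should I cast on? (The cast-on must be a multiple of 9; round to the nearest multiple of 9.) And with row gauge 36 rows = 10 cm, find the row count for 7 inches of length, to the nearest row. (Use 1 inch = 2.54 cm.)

Finished = 9 + 0.5 = 9.5 inches.
9.5 inches × 2.54 = 24.13 cm.
14/5 = 2.8 sts per cm; 24.13 × 2.8 = 67.56 sts.
Nearest multiple of 9 → 72.
7 inches = 17.78 cm; × 3.6 = 64.01 → 64 rows.

Cast on 72 stitches; work 64 rows.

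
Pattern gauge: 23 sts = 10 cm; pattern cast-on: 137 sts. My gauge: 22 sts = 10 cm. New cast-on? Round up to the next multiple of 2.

Scale factor = 22 / 23 = 0.957.
137 × 22 / 23 = 131.04 sts.
→ 132 sts.

Cast on 132 stitches.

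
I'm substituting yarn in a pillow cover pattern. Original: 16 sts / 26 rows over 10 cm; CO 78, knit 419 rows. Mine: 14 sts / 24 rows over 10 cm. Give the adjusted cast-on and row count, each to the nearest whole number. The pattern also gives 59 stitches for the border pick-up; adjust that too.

Stitches: 78 × 14/16 = 68.25 → 68.
Rows: 419 × 24/26 = 386.77 → 387.
border pick-up: 59 × 14/16 = 51.62 → 52.

Cast on 68 stitches; work 387 rows; border pick-up 52 stitches.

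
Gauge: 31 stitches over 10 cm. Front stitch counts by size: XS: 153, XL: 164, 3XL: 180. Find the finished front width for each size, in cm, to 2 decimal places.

31/10 = 3.1 sts per cm.
XS: 153 / 3.1 = 49.355 → 49.35 cm.
XL: 164 / 3.1 = 52.903 → 52.90 cm.
3XL: 180 / 3.1 = 58.065 → 58.06 cm.

XS 49.35 cm; XL 52.90 cm; 3XL 58.06 cm.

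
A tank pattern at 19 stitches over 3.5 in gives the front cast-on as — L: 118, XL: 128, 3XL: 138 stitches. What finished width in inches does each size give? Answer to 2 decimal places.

19/3.5 = 5.429 sts per in.
L: 118 / 5.429 = 21.737 → 21.74 in.
XL: 128 / 5.429 = 23.579 → 23.58 in.
3XL: 138 / 5.429 = 25.421 → 25.42 in.

L 21.74 inches; XL 23.58 inches; 3XL 25.42 inches.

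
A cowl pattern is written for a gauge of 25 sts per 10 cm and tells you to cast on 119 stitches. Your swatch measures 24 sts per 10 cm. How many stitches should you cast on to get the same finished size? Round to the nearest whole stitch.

Cast on 114 stitches.

Scale factor = 24 / 25 = 0.960.
119 × 24 / 25 = 114.24 sts.
→ 114 sts.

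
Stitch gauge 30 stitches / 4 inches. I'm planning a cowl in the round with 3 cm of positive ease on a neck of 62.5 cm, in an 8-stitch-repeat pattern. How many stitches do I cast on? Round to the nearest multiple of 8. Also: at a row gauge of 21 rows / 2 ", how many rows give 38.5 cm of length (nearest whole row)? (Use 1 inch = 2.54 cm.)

Cast on 192 stitches; work 159 rows.

Finished = 62.5 + 3 = 65.5 cm.
65.5 cm × 1/2.54 = 25.79 inches.
30/4 = 7.5 sts per in; 25.79 × 7.5 = 193.41 sts.
Nearest multiple of 8 → 192.
38.5 cm = 15.16 inches; × 10.5 = 159.15 → 159 rows.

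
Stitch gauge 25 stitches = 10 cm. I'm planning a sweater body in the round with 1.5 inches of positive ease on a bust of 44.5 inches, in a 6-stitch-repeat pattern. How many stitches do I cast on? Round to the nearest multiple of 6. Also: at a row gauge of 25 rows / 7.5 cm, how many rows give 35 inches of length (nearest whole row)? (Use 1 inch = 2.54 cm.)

Finished = 44.5 + 1.5 = 46 inches.
46 inches × 2.54 = 116.84 cm.
25/10 = 2.5 sts per cm; 116.84 × 2.5 = 292.10 sts.
Nearest multiple of 6 → 294.
35 inches = 88.90 cm; × 3.333 = 296.33 → 296 rows.

Cast on 294 stitches; work 296 rows.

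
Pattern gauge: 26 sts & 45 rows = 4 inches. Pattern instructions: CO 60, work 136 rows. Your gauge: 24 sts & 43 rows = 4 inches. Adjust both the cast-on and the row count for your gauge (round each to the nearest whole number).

Cast on 55 stitches; work 130 rows.

Stitches: 60 × 24/26 = 55.38 → 55.
Rows: 136 × 43/45 = 129.96 → 130.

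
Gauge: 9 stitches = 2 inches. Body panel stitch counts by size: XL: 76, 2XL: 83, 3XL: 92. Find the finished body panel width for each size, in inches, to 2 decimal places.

9/2 = 4.5 sts per in.
XL: 76 / 4.5 = 16.889 → 16.89 in.
2XL: 83 / 4.5 = 18.444 → 18.44 in.
3XL: 92 / 4.5 = 20.444 → 20.44 in.

XL 16.89 inches; 2XL 18.44 inches; 3XL 20.44 inches.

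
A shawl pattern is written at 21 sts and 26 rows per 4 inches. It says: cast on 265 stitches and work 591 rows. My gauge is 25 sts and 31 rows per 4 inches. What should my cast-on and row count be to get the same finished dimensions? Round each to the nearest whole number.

Stitches: 265 × 25/21 = 315.48 → 315.
Rows: 591 × 31/26 = 704.65 → 705.

Cast on 315 stitches; work 705 rows.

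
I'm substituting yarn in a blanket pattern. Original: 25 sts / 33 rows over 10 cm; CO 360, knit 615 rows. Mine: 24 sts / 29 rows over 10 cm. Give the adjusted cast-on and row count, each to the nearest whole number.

Cast on 346 stitches; work 540 rows.

Stitches: 360 × 24/25 = 345.60 → 346.
Rows: 615 × 29/33 = 540.45 → 540.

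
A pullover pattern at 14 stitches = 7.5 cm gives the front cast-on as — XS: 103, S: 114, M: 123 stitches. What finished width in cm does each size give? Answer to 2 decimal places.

14/7.5 = 1.867 sts per cm.
XS: 103 / 1.867 = 55.179 → 55.18 cm.
S: 114 / 1.867 = 61.071 → 61.07 cm.
M: 123 / 1.867 = 65.893 → 65.89 cm.

XS 55.18 cm; S 61.07 cm; M 65.89 cm.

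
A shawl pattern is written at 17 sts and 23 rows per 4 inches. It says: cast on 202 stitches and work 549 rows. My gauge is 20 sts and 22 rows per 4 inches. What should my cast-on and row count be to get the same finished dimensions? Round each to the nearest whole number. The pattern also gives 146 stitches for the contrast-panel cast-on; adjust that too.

Cast on 238 stitches; work 525 rows; contrast-panel cast-on 172 stitches.

Stitches: 202 × 20/17 = 237.65 → 238.
Rows: 549 × 22/23 = 525.13 → 525.
contrast-panel cast-on: 146 × 20/17 = 171.76 → 172.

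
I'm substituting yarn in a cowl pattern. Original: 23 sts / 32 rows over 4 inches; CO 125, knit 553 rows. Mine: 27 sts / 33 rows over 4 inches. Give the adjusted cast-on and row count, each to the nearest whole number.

Cast on 147 stitches; work 570 rows.

Stitches: 125 × 27/23 = 146.74 → 147.
Rows: 553 × 33/32 = 570.28 → 570.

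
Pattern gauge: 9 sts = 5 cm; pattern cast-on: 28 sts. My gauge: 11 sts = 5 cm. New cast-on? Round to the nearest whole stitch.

Scale factor = 11 / 9 = 1.222.
28 × 11 / 9 = 34.22 sts.
→ 34 sts.

34 stitches.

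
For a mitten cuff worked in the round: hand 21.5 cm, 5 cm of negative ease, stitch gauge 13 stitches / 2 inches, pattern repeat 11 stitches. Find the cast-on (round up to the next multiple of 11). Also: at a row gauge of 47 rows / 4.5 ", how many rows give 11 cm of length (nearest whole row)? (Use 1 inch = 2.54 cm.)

Cast on 44 stitches; work 45 rows.

Finished = 21.5 − 5 = 16.5 cm.
16.5 cm × 1/2.54 = 6.50 inches.
13/2 = 6.5 sts per in; 6.50 × 6.5 = 42.22 sts.
Next multiple of 11 → 44.
11 cm = 4.33 inches; × 10.444 = 45.23 → 45 rows.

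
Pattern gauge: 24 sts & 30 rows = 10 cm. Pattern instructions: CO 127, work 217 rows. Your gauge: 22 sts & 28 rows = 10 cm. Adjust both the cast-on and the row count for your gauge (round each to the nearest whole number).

Stitches: 127 × 22/24 = 116.42 → 116.
Rows: 217 × 28/30 = 202.53 → 203.

Cast on 116 stitches; work 203 rows.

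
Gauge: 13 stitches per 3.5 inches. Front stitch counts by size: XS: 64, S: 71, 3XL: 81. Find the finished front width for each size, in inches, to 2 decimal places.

13/3.5 = 3.714 sts per in.
XS: 64 / 3.714 = 17.231 → 17.23 in.
S: 71 / 3.714 = 19.115 → 19.12 in.
3XL: 81 / 3.714 = 21.808 → 21.81 in.

XS 17.23 inches; S 19.12 inches; 3XL 21.81 inches.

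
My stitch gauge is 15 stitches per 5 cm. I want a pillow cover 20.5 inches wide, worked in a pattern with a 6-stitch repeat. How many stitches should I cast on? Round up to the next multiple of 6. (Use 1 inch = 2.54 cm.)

162 stitches.

20.5 in = 20.5 × 2.54 = 52.07 cm.
15 / 5 = 3 sts/cm.
52.07 × 3 = 156.21 sts.
→ 162.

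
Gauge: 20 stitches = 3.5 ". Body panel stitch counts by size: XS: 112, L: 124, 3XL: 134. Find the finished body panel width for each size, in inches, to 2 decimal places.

XS 19.60 inches; L 21.70 inches; 3XL 23.45 inches.

20/3.5 = 5.714 sts per in.
XS: 112 / 5.714 = 19.600 → 19.60 in.
L: 124 / 5.714 = 21.700 → 21.70 in.
3XL: 134 / 5.714 = 23.450 → 23.45 in.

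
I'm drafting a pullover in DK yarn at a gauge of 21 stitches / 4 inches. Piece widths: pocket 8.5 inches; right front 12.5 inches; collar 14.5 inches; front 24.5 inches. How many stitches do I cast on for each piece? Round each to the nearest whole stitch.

Rate = 21/4 = 5.25 sts per in.
pocket: 8.5 × 5.25 = 44.62 → 45.
right front: 12.5 × 5.25 = 65.62 → 66.
collar: 14.5 × 5.25 = 76.12 → 76.
front: 24.5 × 5.25 = 128.62 → 129.

pocket 45; right front 66; collar 76; front 129.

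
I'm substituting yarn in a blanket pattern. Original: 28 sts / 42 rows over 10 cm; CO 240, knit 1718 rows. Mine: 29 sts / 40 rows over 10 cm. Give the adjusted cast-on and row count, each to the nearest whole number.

Cast on 249 stitches; work 1636 rows.

Stitches: 240 × 29/28 = 248.57 → 249.
Rows: 1718 × 40/42 = 1636.19 → 1636.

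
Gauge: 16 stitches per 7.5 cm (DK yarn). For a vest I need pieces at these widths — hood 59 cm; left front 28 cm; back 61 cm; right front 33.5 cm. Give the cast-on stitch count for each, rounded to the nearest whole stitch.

Rate = 16/7.5 = 2.133 sts per cm.
hood: 59 × 2.133 = 125.87 → 126.
left front: 28 × 2.133 = 59.73 → 60.
back: 61 × 2.133 = 130.13 → 130.
right front: 33.5 × 2.133 = 71.47 → 71.

hood 126; left front 60; back 130; right front 71.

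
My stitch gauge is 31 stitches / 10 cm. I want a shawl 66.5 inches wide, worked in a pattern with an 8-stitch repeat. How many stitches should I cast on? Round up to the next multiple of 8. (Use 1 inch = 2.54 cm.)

66.5 in = 66.5 × 2.54 = 168.91 cm.
31 / 10 = 3.1 sts/cm.
168.91 × 3.1 = 523.62 sts.
→ 528.

528 stitches.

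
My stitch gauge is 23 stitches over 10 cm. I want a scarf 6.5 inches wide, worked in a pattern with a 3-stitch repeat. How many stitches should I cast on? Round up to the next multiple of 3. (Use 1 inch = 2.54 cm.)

Cast on 39 stitches.

6.5 in = 6.5 × 2.54 = 16.51 cm.
23 / 10 = 2.3 sts/cm.
16.51 × 2.3 = 37.97 sts.
→ 39.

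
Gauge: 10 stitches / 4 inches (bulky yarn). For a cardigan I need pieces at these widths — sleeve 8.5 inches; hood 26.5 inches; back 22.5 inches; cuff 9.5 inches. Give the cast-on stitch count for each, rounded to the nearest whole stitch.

sleeve 21; hood 66; back 56; cuff 24.

Rate = 10/4 = 2.5 sts per in.
sleeve: 8.5 × 2.5 = 21.25 → 21.
hood: 26.5 × 2.5 = 66.25 → 66.
back: 22.5 × 2.5 = 56.25 → 56.
cuff: 9.5 × 2.5 = 23.75 → 24.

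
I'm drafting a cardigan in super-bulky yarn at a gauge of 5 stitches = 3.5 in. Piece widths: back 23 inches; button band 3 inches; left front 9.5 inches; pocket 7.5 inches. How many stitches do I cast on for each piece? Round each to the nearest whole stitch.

back 33; button band 4; left front 14; pocket 11.

Rate = 5/3.5 = 1.429 sts per in.
back: 23 × 1.429 = 32.86 → 33.
button band: 3 × 1.429 = 4.29 → 4.
left front: 9.5 × 1.429 = 13.57 → 14.
pocket: 7.5 × 1.429 = 10.71 → 11.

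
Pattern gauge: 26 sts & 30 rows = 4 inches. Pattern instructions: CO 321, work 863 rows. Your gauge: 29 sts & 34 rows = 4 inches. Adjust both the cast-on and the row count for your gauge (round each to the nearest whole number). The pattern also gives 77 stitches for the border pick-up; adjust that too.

Cast on 358 stitches; work 978 rows; border pick-up 86 stitches.

Stitches: 321 × 29/26 = 358.04 → 358.
Rows: 863 × 34/30 = 978.07 → 978.
border pick-up: 77 × 29/26 = 85.88 → 86.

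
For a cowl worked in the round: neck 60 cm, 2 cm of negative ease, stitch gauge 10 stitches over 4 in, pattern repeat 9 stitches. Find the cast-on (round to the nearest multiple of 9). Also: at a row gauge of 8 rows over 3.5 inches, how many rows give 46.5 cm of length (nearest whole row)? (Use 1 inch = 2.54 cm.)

Finished = 60 − 2 = 58 cm.
58 cm × 1/2.54 = 22.83 inches.
10/4 = 2.5 sts per in; 22.83 × 2.5 = 57.09 sts.
Nearest multiple of 9 → 54.
46.5 cm = 18.31 inches; × 2.286 = 41.84 → 42 rows.

Cast on 54 stitches; work 42 rows.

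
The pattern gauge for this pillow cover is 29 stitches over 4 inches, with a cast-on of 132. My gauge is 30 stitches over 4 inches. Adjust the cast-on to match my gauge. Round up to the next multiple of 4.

140 stitches.

Scale factor = 30 / 29 = 1.034.
132 × 30 / 29 = 136.55 sts.
→ 140 sts.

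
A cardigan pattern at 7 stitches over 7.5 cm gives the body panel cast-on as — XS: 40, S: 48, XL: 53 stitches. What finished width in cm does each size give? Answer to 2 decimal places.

7/7.5 = 0.933 sts per cm.
XS: 40 / 0.933 = 42.857 → 42.86 cm.
S: 48 / 0.933 = 51.429 → 51.43 cm.
XL: 53 / 0.933 = 56.786 → 56.79 cm.

XS 42.86 cm; S 51.43 cm; XL 56.79 cm.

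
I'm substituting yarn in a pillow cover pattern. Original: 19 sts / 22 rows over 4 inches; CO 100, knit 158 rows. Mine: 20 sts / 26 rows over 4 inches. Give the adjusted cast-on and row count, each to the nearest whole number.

Cast on 105 stitches; work 187 rows.

Stitches: 100 × 20/19 = 105.26 → 105.
Rows: 158 × 26/22 = 186.73 → 187.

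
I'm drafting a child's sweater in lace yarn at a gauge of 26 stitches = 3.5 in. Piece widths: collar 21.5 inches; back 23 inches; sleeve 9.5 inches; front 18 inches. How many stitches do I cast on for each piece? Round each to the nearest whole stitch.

Rate = 26/3.5 = 7.429 sts per in.
collar: 21.5 × 7.429 = 159.71 → 160.
back: 23 × 7.429 = 170.86 → 171.
sleeve: 9.5 × 7.429 = 70.57 → 71.
front: 18 × 7.429 = 133.71 → 134.

collar 160; back 171; sleeve 71; front 134.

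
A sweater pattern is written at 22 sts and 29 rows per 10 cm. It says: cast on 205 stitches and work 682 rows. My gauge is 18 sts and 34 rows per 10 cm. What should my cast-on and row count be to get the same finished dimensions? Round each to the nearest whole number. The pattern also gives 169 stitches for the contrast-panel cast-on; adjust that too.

Stitches: 205 × 18/22 = 167.73 → 168.
Rows: 682 × 34/29 = 799.59 → 800.
contrast-panel cast-on: 169 × 18/22 = 138.27 → 138.

Cast on 168 stitches; work 800 rows; contrast-panel cast-on 138 stitches.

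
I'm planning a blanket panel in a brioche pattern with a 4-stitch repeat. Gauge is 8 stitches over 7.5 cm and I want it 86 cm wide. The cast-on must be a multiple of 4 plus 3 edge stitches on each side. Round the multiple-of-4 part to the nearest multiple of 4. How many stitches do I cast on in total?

90 stitches.

8 / 7.5 = 1.067 sts per cm.
86 × 1.067 = 91.73 sts.
Less 6 edge sts → 85.73 for the repeat.
Nearest multiple of 4: 84.
Add back 6 edge sts → 90.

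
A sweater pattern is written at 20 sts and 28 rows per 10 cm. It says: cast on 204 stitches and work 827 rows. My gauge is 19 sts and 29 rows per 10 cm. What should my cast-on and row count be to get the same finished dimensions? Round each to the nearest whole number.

Cast on 194 stitches; work 857 rows.

Stitches: 204 × 19/20 = 193.80 → 194.
Rows: 827 × 29/28 = 856.54 → 857.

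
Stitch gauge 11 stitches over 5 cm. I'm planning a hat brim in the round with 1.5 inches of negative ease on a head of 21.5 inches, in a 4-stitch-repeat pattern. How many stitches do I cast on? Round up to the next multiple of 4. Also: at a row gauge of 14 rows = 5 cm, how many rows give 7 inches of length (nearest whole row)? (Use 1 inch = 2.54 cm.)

Finished = 21.5 − 1.5 = 20 inches.
20 inches × 2.54 = 50.80 cm.
11/5 = 2.2 sts per cm; 50.80 × 2.2 = 111.76 sts.
Next multiple of 4 → 112.
7 inches = 17.78 cm; × 2.8 = 49.78 → 50 rows.

Cast on 112 stitches; work 50 rows.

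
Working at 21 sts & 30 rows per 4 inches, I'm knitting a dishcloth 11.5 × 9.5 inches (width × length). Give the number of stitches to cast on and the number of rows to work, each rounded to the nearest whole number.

Cast on 60 stitches and work 71 rows.

Stitch gauge = 21/4 = 5.25 sts/in; 11.5 × 5.25 = 60.38 → 60 sts.
Row gauge = 30/4 = 7.5 rows/in; 9.5 × 7.5 = 71.25 → 71 rows.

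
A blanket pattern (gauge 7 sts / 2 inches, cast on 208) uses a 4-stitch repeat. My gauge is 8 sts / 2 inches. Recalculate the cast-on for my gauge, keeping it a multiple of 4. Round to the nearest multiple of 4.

208 × 8 / 7 = 237.71.
Nearest multiple of 4: 236.

CO 236 sts.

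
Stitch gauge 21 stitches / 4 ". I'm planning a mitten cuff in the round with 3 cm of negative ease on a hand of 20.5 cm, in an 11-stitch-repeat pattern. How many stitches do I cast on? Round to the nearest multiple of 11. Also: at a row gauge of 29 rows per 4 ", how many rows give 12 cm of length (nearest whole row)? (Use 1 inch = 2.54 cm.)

Finished = 20.5 − 3 = 17.5 cm.
17.5 cm × 1/2.54 = 6.89 inches.
21/4 = 5.25 sts per in; 6.89 × 5.25 = 36.17 sts.
Nearest multiple of 11 → 33.
12 cm = 4.72 inches; × 7.25 = 34.25 → 34 rows.

Cast on 33 stitches; work 34 rows.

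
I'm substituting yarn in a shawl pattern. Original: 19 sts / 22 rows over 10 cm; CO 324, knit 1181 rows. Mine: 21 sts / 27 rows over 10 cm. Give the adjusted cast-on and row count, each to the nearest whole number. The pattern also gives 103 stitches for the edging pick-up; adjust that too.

Stitches: 324 × 21/19 = 358.11 → 358.
Rows: 1181 × 27/22 = 1449.41 → 1449.
edging pick-up: 103 × 21/19 = 113.84 → 114.

Cast on 358 stitches; work 1449 rows; edging pick-up 114 stitches.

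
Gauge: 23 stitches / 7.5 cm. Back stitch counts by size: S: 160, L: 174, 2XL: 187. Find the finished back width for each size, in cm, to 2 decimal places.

S 52.17 cm; L 56.74 cm; 2XL 60.98 cm.

23/7.5 = 3.067 sts per cm.
S: 160 / 3.067 = 52.174 → 52.17 cm.
L: 174 / 3.067 = 56.739 → 56.74 cm.
2XL: 187 / 3.067 = 60.978 → 60.98 cm.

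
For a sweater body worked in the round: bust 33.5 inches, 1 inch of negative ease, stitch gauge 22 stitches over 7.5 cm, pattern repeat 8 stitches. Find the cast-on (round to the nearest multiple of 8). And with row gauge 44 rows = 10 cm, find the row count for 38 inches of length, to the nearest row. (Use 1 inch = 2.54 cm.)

Finished = 33.5 − 1 = 32.5 inches.
32.5 inches × 2.54 = 82.55 cm.
22/7.5 = 2.933 sts per cm; 82.55 × 2.933 = 242.15 sts.
Nearest multiple of 8 → 240.
38 inches = 96.52 cm; × 4.4 = 424.69 → 425 rows.

Cast on 240 stitches; work 425 rows.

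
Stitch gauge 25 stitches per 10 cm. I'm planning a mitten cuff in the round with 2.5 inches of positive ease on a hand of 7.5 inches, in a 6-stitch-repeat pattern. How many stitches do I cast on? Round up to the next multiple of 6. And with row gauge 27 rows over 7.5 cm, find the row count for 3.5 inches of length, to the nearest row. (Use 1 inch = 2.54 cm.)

Finished = 7.5 + 2.5 = 10 inches.
10 inches × 2.54 = 25.40 cm.
25/10 = 2.5 sts per cm; 25.40 × 2.5 = 63.50 sts.
Next multiple of 6 → 66.
3.5 inches = 8.89 cm; × 3.6 = 32.00 → 32 rows.

Cast on 66 stitches; work 32 rows.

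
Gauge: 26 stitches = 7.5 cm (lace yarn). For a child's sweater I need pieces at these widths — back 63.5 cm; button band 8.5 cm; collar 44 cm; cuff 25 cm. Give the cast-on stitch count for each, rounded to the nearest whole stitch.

back 220; button band 29; collar 153; cuff 87.

Rate = 26/7.5 = 3.467 sts per cm.
back: 63.5 × 3.467 = 220.13 → 220.
button band: 8.5 × 3.467 = 29.47 → 29.
collar: 44 × 3.467 = 152.53 → 153.
cuff: 25 × 3.467 = 86.67 → 87.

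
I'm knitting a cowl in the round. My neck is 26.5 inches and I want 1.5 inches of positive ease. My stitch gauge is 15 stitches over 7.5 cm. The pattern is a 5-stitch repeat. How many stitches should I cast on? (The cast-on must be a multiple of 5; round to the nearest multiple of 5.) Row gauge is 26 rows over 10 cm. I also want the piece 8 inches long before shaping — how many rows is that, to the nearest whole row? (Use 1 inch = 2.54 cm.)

Cast on 140 stitches; work 53 rows.

Finished = 26.5 + 1.5 = 28 inches.
28 inches × 2.54 = 71.12 cm.
15/7.5 = 2 sts per cm; 71.12 × 2 = 142.24 sts.
Nearest multiple of 5 → 140.
8 inches = 20.32 cm; × 2.6 = 52.83 → 53 rows.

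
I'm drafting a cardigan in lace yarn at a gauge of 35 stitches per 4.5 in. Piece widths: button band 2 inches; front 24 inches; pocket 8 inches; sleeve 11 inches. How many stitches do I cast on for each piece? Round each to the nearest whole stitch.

button band 16; front 187; pocket 62; sleeve 86.

Rate = 35/4.5 = 7.778 sts per in.
button band: 2 × 7.778 = 15.56 → 16.
front: 24 × 7.778 = 186.67 → 187.
pocket: 8 × 7.778 = 62.22 → 62.
sleeve: 11 × 7.778 = 85.56 → 86.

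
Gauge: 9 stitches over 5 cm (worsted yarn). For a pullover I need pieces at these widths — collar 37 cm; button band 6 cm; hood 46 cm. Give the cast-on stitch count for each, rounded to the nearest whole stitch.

Rate = 9/5 = 1.8 sts per cm.
collar: 37 × 1.8 = 66.60 → 67.
button band: 6 × 1.8 = 10.80 → 11.
hood: 46 × 1.8 = 82.80 → 83.

collar 67; button band 11; hood 83.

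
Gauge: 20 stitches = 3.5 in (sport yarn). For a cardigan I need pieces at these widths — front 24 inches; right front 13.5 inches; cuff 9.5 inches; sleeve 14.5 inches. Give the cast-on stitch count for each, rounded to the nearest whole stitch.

front 137; right front 77; cuff 54; sleeve 83.

Rate = 20/3.5 = 5.714 sts per in.
front: 24 × 5.714 = 137.14 → 137.
right front: 13.5 × 5.714 = 77.14 → 77.
cuff: 9.5 × 5.714 = 54.29 → 54.
sleeve: 14.5 × 5.714 = 82.86 → 83.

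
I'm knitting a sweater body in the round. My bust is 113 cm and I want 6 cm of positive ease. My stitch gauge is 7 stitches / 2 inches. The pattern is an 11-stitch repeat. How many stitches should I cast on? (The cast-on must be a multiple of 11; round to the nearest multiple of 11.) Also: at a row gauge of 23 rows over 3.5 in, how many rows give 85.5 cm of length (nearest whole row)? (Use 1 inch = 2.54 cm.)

Finished = 113 + 6 = 119 cm.
119 cm × 1/2.54 = 46.85 inches.
7/2 = 3.5 sts per in; 46.85 × 3.5 = 163.98 sts.
Nearest multiple of 11 → 165.
85.5 cm = 33.66 inches; × 6.571 = 221.20 → 221 rows.

Cast on 165 stitches; work 221 rows.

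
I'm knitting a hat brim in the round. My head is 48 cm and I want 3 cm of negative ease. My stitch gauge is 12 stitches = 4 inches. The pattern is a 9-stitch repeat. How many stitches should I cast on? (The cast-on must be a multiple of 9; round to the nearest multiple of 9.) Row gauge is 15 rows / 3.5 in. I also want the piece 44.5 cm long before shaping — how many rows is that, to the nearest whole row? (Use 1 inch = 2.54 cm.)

Finished = 48 − 3 = 45 cm.
45 cm × 1/2.54 = 17.72 inches.
12/4 = 3 sts per in; 17.72 × 3 = 53.15 sts.
Nearest multiple of 9 → 54.
44.5 cm = 17.52 inches; × 4.286 = 75.08 → 75 rows.

Cast on 54 stitches; work 75 rows.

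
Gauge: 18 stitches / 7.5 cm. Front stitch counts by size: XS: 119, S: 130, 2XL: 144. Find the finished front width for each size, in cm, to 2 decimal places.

XS 49.58 cm; S 54.17 cm; 2XL 60.00 cm.

18/7.5 = 2.4 sts per cm.
XS: 119 / 2.4 = 49.583 → 49.58 cm.
S: 130 / 2.4 = 54.167 → 54.17 cm.
2XL: 144 / 2.4 = 60.000 → 60.00 cm.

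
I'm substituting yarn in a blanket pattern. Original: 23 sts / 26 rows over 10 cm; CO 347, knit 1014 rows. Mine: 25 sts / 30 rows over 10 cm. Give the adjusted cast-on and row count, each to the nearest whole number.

Stitches: 347 × 25/23 = 377.17 → 377.
Rows: 1014 × 30/26 = 1170.00 → 1170.

Cast on 377 stitches; work 1170 rows.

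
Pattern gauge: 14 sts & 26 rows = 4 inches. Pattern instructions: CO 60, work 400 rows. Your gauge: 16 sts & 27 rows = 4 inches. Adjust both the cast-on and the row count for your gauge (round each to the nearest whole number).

Stitches: 60 × 16/14 = 68.57 → 69.
Rows: 400 × 27/26 = 415.38 → 415.

Cast on 69 stitches; work 415 rows.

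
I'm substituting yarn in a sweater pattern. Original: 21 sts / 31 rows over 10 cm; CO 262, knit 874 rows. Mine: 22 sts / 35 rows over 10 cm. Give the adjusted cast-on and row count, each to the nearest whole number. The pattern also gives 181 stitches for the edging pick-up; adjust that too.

Stitches: 262 × 22/21 = 274.48 → 274.
Rows: 874 × 35/31 = 986.77 → 987.
edging pick-up: 181 × 22/21 = 189.62 → 190.

Cast on 274 stitches; work 987 rows; edging pick-up 190 stitches.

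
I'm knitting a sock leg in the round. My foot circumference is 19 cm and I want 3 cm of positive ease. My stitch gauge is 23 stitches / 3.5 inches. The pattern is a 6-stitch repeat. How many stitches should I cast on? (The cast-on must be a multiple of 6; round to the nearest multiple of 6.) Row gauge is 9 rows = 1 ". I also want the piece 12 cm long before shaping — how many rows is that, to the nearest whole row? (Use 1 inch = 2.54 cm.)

Finished = 19 + 3 = 22 cm.
22 cm × 1/2.54 = 8.66 inches.
23/3.5 = 6.571 sts per in; 8.66 × 6.571 = 56.92 sts.
Nearest multiple of 6 → 54.
12 cm = 4.72 inches; × 9 = 42.52 → 43 rows.

Cast on 54 stitches; work 43 rows.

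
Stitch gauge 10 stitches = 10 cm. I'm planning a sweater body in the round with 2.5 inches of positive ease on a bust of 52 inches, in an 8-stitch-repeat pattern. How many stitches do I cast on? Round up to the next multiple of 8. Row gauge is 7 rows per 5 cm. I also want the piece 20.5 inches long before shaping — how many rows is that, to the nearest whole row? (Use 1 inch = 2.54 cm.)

Cast on 144 stitches; work 73 rows.

Finished = 52 + 2.5 = 54.5 inches.
54.5 inches × 2.54 = 138.43 cm.
10/10 = 1 sts per cm; 138.43 × 1 = 138.43 sts.
Next multiple of 8 → 144.
20.5 inches = 52.07 cm; × 1.4 = 72.90 → 73 rows.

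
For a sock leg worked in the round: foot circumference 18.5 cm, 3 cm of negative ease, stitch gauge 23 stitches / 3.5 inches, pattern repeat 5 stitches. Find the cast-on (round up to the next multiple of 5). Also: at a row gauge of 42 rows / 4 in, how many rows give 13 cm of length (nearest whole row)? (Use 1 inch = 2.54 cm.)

Finished = 18.5 − 3 = 15.5 cm.
15.5 cm × 1/2.54 = 6.10 inches.
23/3.5 = 6.571 sts per in; 6.10 × 6.571 = 40.10 sts.
Next multiple of 5 → 45.
13 cm = 5.12 inches; × 10.5 = 53.74 → 54 rows.

Cast on 45 stitches; work 54 rows.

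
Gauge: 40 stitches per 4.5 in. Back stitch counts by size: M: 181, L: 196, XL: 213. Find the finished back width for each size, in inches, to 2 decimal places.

M 20.36 inches; L 22.05 inches; XL 23.96 inches.

40/4.5 = 8.889 sts per in.
M: 181 / 8.889 = 20.363 → 20.36 in.
L: 196 / 8.889 = 22.050 → 22.05 in.
XL: 213 / 8.889 = 23.962 → 23.96 in.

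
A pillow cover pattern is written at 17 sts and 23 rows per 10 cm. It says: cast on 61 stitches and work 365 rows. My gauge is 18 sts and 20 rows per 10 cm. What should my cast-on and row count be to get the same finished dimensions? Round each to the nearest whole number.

Stitches: 61 × 18/17 = 64.59 → 65.
Rows: 365 × 20/23 = 317.39 → 317.

Cast on 65 stitches; work 317 rows.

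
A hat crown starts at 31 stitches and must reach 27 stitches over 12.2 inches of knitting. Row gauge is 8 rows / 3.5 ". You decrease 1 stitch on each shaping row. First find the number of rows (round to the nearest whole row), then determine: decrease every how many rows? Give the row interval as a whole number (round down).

Rows = 12.2 × 2.286 = 27.9 → 28 rows.
Stitches to remove: 4 → 4 shaping rows (at 1 st each).
28 / 4 = 7.00 → every 7 rows.

Decrease every 7th row.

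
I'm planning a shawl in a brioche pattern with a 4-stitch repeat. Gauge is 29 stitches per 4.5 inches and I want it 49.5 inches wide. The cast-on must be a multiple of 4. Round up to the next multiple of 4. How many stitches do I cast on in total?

320 stitches.

29 / 4.5 = 6.444 sts per inch.
49.5 × 6.444 = 319.00 sts.
Next multiple of 4: 320.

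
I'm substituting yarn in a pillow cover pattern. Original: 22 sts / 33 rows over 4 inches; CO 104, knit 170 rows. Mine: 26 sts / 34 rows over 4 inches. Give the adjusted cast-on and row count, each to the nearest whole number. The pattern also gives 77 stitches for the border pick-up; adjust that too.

Stitches: 104 × 26/22 = 122.91 → 123.
Rows: 170 × 34/33 = 175.15 → 175.
border pick-up: 77 × 26/22 = 91.00 → 91.

Cast on 123 stitches; work 175 rows; border pick-up 91 stitches.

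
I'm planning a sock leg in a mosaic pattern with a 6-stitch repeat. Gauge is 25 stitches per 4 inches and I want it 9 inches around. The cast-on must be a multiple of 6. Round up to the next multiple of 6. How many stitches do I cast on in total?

25 / 4 = 6.25 sts per inch.
9 × 6.25 = 56.25 sts.
Next multiple of 6: 60.

CO 60 sts.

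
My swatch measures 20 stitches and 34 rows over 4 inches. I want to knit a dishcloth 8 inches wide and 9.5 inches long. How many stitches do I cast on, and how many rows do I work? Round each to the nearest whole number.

Cast on 40 stitches and work 81 rows.

Stitch gauge = 20/4 = 5 sts/in; 8 × 5 = 40.00 → 40 sts.
Row gauge = 34/4 = 8.5 rows/in; 9.5 × 8.5 = 80.75 → 81 rows.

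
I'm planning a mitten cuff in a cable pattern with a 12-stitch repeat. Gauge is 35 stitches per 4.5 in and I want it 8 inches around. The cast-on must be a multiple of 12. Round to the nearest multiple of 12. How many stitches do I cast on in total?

CO 60 sts.

35 / 4.5 = 7.778 sts per inch.
8 × 7.778 = 62.22 sts.
Nearest multiple of 12: 60.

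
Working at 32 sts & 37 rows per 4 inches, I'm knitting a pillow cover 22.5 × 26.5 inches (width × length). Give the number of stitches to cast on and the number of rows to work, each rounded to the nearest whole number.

Stitch gauge = 32/4 = 8 sts/in; 22.5 × 8 = 180.00 → 180 sts.
Row gauge = 37/4 = 9.25 rows/in; 26.5 × 9.25 = 245.12 → 245 rows.

Cast on 180 stitches and work 245 rows.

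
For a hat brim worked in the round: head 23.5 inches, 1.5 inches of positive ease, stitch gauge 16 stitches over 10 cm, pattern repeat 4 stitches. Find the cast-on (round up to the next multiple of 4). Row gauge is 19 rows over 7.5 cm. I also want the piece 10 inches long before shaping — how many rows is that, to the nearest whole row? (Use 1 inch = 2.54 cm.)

Finished = 23.5 + 1.5 = 25 inches.
25 inches × 2.54 = 63.50 cm.
16/10 = 1.6 sts per cm; 63.50 × 1.6 = 101.60 sts.
Next multiple of 4 → 104.
10 inches = 25.40 cm; × 2.533 = 64.35 → 64 rows.

Cast on 104 stitches; work 64 rows.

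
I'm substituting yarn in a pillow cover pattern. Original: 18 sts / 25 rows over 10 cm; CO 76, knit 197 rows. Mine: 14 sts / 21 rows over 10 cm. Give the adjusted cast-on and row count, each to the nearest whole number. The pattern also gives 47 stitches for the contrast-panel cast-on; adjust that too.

Stitches: 76 × 14/18 = 59.11 → 59.
Rows: 197 × 21/25 = 165.48 → 165.
contrast-panel cast-on: 47 × 14/18 = 36.56 → 37.

Cast on 59 stitches; work 165 rows; contrast-panel cast-on 37 stitches.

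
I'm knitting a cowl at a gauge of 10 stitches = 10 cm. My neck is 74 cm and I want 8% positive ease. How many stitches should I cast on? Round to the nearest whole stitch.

80 stitches.

Finished = 74 × 1.08 = 79.92 cm.
10 / 10 = 1 sts per cm.
79.92 × 1 = 79.92 sts.
→ 80 sts.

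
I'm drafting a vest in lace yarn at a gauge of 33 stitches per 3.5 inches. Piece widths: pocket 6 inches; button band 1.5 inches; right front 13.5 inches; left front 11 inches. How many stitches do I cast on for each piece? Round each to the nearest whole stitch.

Rate = 33/3.5 = 9.429 sts per in.
pocket: 6 × 9.429 = 56.57 → 57.
button band: 1.5 × 9.429 = 14.14 → 14.
right front: 13.5 × 9.429 = 127.29 → 127.
left front: 11 × 9.429 = 103.71 → 104.

pocket 57; button band 14; right front 127; left front 104.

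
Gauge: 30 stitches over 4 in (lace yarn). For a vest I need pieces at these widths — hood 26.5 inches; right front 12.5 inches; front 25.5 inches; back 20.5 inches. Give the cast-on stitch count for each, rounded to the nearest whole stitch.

hood 199; right front 94; front 191; back 154.

Rate = 30/4 = 7.5 sts per in.
hood: 26.5 × 7.5 = 198.75 → 199.
right front: 12.5 × 7.5 = 93.75 → 94.
front: 25.5 × 7.5 = 191.25 → 191.
back: 20.5 × 7.5 = 153.75 → 154.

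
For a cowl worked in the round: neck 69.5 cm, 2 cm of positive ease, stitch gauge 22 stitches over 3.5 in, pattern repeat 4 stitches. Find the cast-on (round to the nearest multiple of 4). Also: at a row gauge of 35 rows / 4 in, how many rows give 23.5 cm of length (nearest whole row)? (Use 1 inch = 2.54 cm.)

Cast on 176 stitches; work 81 rows.

Finished = 69.5 + 2 = 71.5 cm.
71.5 cm × 1/2.54 = 28.15 inches.
22/3.5 = 6.286 sts per in; 28.15 × 6.286 = 176.94 sts.
Nearest multiple of 4 → 176.
23.5 cm = 9.25 inches; × 8.75 = 80.95 → 81 rows.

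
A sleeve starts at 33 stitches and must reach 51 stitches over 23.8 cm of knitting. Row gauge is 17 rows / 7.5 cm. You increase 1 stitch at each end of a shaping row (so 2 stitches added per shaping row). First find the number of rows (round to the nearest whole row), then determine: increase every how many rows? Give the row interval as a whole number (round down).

Increase every 6th row.

Rows = 23.8 × 2.267 = 53.9 → 54 rows.
Stitches to add: 18 → 9 shaping rows (at 2 st each).
54 / 9 = 6.00 → every 6 rows.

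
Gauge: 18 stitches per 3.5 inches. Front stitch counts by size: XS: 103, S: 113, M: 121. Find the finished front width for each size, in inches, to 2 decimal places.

18/3.5 = 5.143 sts per in.
XS: 103 / 5.143 = 20.028 → 20.03 in.
S: 113 / 5.143 = 21.972 → 21.97 in.
M: 121 / 5.143 = 23.528 → 23.53 in.

XS 20.03 inches; S 21.97 inches; M 23.53 inches.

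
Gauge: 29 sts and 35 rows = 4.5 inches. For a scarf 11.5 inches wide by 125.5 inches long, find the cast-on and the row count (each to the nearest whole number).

Cast on 74 stitches and work 976 rows.

Stitch gauge = 29/4.5 = 6.444 sts/in; 11.5 × 6.444 = 74.11 → 74 sts.
Row gauge = 35/4.5 = 7.778 rows/in; 125.5 × 7.778 = 976.11 → 976 rows.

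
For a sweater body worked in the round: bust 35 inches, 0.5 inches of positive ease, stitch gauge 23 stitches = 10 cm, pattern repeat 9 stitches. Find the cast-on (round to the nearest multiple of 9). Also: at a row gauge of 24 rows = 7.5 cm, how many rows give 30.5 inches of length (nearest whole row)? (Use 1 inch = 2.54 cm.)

Cast on 207 stitches; work 248 rows.

Finished = 35 + 0.5 = 35.5 inches.
35.5 inches × 2.54 = 90.17 cm.
23/10 = 2.3 sts per cm; 90.17 × 2.3 = 207.39 sts.
Nearest multiple of 9 → 207.
30.5 inches = 77.47 cm; × 3.2 = 247.90 → 248 rows.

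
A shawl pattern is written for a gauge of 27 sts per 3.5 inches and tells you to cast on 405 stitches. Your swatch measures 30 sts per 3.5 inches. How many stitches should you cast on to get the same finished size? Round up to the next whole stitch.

450 stitches.

Scale factor = 30 / 27 = 1.111.
405 × 30 / 27 = 450.00 sts.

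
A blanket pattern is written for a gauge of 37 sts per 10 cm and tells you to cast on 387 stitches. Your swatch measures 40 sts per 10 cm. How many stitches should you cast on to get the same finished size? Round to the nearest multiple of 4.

420 stitches.

Scale factor = 40 / 37 = 1.081.
387 × 40 / 37 = 418.38 sts.
→ 420 sts.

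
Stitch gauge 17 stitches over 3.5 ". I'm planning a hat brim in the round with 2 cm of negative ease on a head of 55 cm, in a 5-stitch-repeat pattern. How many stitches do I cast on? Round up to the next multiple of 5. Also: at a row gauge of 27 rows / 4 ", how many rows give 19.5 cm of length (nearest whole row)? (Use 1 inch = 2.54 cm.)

Finished = 55 − 2 = 53 cm.
53 cm × 1/2.54 = 20.87 inches.
17/3.5 = 4.857 sts per in; 20.87 × 4.857 = 101.35 sts.
Next multiple of 5 → 105.
19.5 cm = 7.68 inches; × 6.75 = 51.82 → 52 rows.

Cast on 105 stitches; work 52 rows.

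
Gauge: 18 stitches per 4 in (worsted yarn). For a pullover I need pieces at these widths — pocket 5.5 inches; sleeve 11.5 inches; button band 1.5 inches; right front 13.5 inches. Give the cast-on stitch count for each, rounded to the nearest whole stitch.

pocket 25; sleeve 52; button band 7; right front 61.

Rate = 18/4 = 4.5 sts per in.
pocket: 5.5 × 4.5 = 24.75 → 25.
sleeve: 11.5 × 4.5 = 51.75 → 52.
button band: 1.5 × 4.5 = 6.75 → 7.
right front: 13.5 × 4.5 = 60.75 → 61.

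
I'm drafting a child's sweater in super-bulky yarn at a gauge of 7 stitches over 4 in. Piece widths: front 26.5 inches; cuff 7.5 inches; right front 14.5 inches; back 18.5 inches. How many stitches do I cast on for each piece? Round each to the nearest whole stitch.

Rate = 7/4 = 1.75 sts per in.
front: 26.5 × 1.75 = 46.38 → 46.
cuff: 7.5 × 1.75 = 13.12 → 13.
right front: 14.5 × 1.75 = 25.38 → 25.
back: 18.5 × 1.75 = 32.38 → 32.

front 46; cuff 13; right front 25; back 32.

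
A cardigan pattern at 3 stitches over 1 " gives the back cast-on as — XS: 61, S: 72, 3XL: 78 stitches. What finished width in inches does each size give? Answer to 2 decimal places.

XS 20.33 inches; S 24.00 inches; 3XL 26.00 inches.

3/1 = 3 sts per in.
XS: 61 / 3 = 20.333 → 20.33 in.
S: 72 / 3 = 24.000 → 24.00 in.
3XL: 78 / 3 = 26.000 → 26.00 in.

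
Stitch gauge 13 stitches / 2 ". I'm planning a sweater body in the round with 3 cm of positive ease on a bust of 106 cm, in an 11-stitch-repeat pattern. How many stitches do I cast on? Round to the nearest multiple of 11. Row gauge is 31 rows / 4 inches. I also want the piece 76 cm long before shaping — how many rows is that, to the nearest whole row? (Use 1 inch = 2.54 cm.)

Cast on 275 stitches; work 232 rows.

Finished = 106 + 3 = 109 cm.
109 cm × 1/2.54 = 42.91 inches.
13/2 = 6.5 sts per in; 42.91 × 6.5 = 278.94 sts.
Nearest multiple of 11 → 275.
76 cm = 29.92 inches; × 7.75 = 231.89 → 232 rows.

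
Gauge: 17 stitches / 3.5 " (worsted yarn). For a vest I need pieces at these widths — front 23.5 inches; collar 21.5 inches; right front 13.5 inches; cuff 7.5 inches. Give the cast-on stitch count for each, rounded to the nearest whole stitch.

Rate = 17/3.5 = 4.857 sts per in.
front: 23.5 × 4.857 = 114.14 → 114.
collar: 21.5 × 4.857 = 104.43 → 104.
right front: 13.5 × 4.857 = 65.57 → 66.
cuff: 7.5 × 4.857 = 36.43 → 36.

front 114; collar 104; right front 66; cuff 36.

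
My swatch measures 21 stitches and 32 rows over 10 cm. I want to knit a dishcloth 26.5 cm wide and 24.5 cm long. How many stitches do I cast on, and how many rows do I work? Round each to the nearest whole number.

Stitch gauge = 21/10 = 2.1 sts/cm; 26.5 × 2.1 = 55.65 → 56 sts.
Row gauge = 32/10 = 3.2 rows/cm; 24.5 × 3.2 = 78.40 → 78 rows.

Cast on 56 stitches and work 78 rows.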